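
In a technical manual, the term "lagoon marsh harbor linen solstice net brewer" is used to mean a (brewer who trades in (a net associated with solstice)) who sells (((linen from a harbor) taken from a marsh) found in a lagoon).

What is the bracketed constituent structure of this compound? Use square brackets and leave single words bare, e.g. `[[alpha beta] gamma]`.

[[lagoon [marsh [harbor linen]]] [[solstice net] brewer]]

Whole compound: head "brewer" (specifically "solstice net brewer"), modifier "lagoon marsh harbor linen".
Inside "lagoon marsh harbor linen": head "linen" (specifically "marsh harbor linen"), modifier "lagoon".
Inside "marsh harbor linen": head "linen" (specifically "harbor linen"), modifier "marsh".
Inside "harbor linen": head "linen", modifier "harbor".
Inside "solstice net brewer": head "brewer", modifier "solstice net".
Inside "solstice net": head "net", modifier "solstice".
Assembled: [[lagoon [marsh [harbor linen]]] [[solstice net] brewer]].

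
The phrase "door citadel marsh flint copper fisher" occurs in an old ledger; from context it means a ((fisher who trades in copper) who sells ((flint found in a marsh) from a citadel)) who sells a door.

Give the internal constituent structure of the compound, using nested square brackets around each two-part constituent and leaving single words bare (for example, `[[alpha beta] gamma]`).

[door [[citadel [marsh flint]] [copper fisher]]]

At the top level: head "fisher" (specifically "citadel marsh flint copper fisher"); modifier "door".
Within "citadel marsh flint copper fisher", the head is "fisher" (specifically "copper fisher") and the modifier is "citadel marsh flint".
Within "citadel marsh flint", the head is "flint" (specifically "marsh flint") and the modifier is "citadel".
Within "marsh flint", the head is "flint" and the modifier is "marsh".
Within "copper fisher", the head is "fisher" and the modifier is "copper".
Assembled: [door [[citadel [marsh flint]] [copper fisher]]].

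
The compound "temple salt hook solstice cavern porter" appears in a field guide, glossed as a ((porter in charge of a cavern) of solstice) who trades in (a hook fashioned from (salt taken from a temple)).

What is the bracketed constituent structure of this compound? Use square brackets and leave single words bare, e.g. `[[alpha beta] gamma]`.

[[[temple salt] hook] [solstice [cavern porter]]]

The outermost head in the paraphrase is "porter" (specifically "solstice cavern porter"), modified by "temple salt hook".
Within "temple salt hook", the head is "hook" and the modifier is "temple salt".
Within "temple salt", the head is "salt" and the modifier is "temple".
Within "solstice cavern porter", the head is "porter" (specifically "cavern porter") and the modifier is "solstice".
Within "cavern porter", the head is "porter" and the modifier is "cavern".
Assembled: [[[temple salt] hook] [solstice [cavern porter]]].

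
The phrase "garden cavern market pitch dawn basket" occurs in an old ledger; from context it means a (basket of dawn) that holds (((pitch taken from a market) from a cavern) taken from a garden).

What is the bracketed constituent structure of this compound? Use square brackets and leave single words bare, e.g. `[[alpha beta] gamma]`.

[[garden [cavern [market pitch]]] [dawn basket]]

At the top level: head "basket" (specifically "dawn basket"); modifier "garden cavern market pitch".
Inside "garden cavern market pitch": head "pitch" (specifically "cavern market pitch"), modifier "garden".
Inside "cavern market pitch": head "pitch" (specifically "market pitch"), modifier "cavern".
Inside "market pitch": head "pitch", modifier "market".
Inside "dawn basket": head "basket", modifier "dawn".
Putting it together: [[garden [cavern [market pitch]]] [dawn basket]].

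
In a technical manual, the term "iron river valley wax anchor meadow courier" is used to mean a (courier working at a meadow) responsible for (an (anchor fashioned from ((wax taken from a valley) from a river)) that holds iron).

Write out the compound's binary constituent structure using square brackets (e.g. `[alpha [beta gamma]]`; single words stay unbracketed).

The outermost head in the paraphrase is "courier" (specifically "meadow courier"), modified by "iron river valley wax anchor".
"iron river valley wax anchor" → head "anchor" (specifically "river valley wax anchor"), modifier "iron".
"river valley wax anchor" → head "anchor", modifier "river valley wax".
"river valley wax" → head "wax" (specifically "valley wax"), modifier "river".
"valley wax" → head "wax", modifier "valley".
"meadow courier" → head "courier", modifier "meadow".
Putting it together: [[iron [[river [valley wax]] anchor]] [meadow courier]].

[[iron [[river [valley wax]] anchor]] [meadow courier]]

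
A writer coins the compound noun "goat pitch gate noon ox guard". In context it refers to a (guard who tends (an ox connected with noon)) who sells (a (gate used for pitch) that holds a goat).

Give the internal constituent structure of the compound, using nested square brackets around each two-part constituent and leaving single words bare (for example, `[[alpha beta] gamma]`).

[[goat [pitch gate]] [[noon ox] guard]]

Overall it is a kind of guard (specifically "noon ox guard"); the modifier is "goat pitch gate".
Inside "goat pitch gate": head "gate" (specifically "pitch gate"), modifier "goat".
Inside "pitch gate": head "gate", modifier "pitch".
Inside "noon ox guard": head "guard", modifier "noon ox".
Inside "noon ox": head "ox", modifier "noon".
So the structure is [[goat [pitch gate]] [[noon ox] guard]].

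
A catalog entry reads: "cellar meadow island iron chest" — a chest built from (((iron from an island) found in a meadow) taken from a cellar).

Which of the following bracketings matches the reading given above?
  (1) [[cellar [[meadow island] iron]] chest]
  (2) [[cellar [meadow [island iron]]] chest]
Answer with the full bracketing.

The paraphrase's head is the "chest" part ("chest"); its modifier is "cellar meadow island iron".
That top-level split, carried through the inner groups, gives [[cellar [meadow [island iron]]] chest].

[[cellar [meadow [island iron]]] chest]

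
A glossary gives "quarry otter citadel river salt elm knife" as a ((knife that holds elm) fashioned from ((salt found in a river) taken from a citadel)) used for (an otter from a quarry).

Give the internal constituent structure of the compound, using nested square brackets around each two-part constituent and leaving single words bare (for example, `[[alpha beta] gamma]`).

The outermost head in the paraphrase is "knife" (specifically "citadel river salt elm knife"), modified by "quarry otter".
Inside "quarry otter": head "otter", modifier "quarry".
Inside "citadel river salt elm knife": head "knife" (specifically "elm knife"), modifier "citadel river salt".
Inside "citadel river salt": head "salt" (specifically "river salt"), modifier "citadel".
Inside "river salt": head "salt", modifier "river".
Inside "elm knife": head "knife", modifier "elm".
Assembled: [[quarry otter] [[citadel [river salt]] [elm knife]]].

[[quarry otter] [[citadel [river salt]] [elm knife]]]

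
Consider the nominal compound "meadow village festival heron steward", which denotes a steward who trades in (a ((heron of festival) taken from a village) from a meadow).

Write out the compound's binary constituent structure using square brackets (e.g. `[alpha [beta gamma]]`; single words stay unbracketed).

At the top level: head "steward"; modifier "meadow village festival heron".
Inside "meadow village festival heron": head "heron" (specifically "village festival heron"), modifier "meadow".
Inside "village festival heron": head "heron" (specifically "festival heron"), modifier "village".
Inside "festival heron": head "heron", modifier "festival".
So the structure is [[meadow [village [festival heron]]] steward].

[[meadow [village [festival heron]]] steward]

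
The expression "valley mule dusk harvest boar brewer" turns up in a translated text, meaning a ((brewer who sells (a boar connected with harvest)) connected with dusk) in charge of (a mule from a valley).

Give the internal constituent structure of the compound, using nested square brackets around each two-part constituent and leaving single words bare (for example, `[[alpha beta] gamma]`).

[[valley mule] [dusk [[harvest boar] brewer]]]

Overall it is a kind of brewer (specifically "dusk harvest boar brewer"); the modifier is "valley mule".
Within "valley mule", the head is "mule" and the modifier is "valley".
Within "dusk harvest boar brewer", the head is "brewer" (specifically "harvest boar brewer") and the modifier is "dusk".
Within "harvest boar brewer", the head is "brewer" and the modifier is "harvest boar".
Within "harvest boar", the head is "boar" and the modifier is "harvest".
Assembled: [[valley mule] [dusk [[harvest boar] brewer]]].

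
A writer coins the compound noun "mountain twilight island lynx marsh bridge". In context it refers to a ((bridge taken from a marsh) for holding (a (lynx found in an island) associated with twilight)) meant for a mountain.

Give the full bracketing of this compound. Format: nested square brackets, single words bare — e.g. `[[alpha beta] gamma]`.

[mountain [[twilight [island lynx]] [marsh bridge]]]

Whole compound: head "bridge" (specifically "twilight island lynx marsh bridge"), modifier "mountain".
Inside "twilight island lynx marsh bridge": head "bridge" (specifically "marsh bridge"), modifier "twilight island lynx".
Inside "twilight island lynx": head "lynx" (specifically "island lynx"), modifier "twilight".
Inside "island lynx": head "lynx", modifier "island".
Inside "marsh bridge": head "bridge", modifier "marsh".
Assembled: [mountain [[twilight [island lynx]] [marsh bridge]]].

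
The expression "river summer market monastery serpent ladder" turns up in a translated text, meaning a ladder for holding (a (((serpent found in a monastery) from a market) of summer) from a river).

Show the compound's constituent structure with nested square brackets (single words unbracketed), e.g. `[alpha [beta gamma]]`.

[[river [summer [market [monastery serpent]]]] ladder]

At the top level: head "ladder"; modifier "river summer market monastery serpent".
"river summer market monastery serpent" → head "serpent" (specifically "summer market monastery serpent"), modifier "river".
"summer market monastery serpent" → head "serpent" (specifically "market monastery serpent"), modifier "summer".
"market monastery serpent" → head "serpent" (specifically "monastery serpent"), modifier "market".
"monastery serpent" → head "serpent", modifier "monastery".
So the structure is [[river [summer [market [monastery serpent]]]] ladder].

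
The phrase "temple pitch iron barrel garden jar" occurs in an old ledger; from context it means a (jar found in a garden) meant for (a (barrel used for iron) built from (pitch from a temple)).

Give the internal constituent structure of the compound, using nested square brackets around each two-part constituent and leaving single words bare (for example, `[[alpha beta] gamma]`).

[[[temple pitch] [iron barrel]] [garden jar]]

At the top level: head "jar" (specifically "garden jar"); modifier "temple pitch iron barrel".
Inside "temple pitch iron barrel": head "barrel" (specifically "iron barrel"), modifier "temple pitch".
Inside "temple pitch": head "pitch", modifier "temple".
Inside "iron barrel": head "barrel", modifier "iron".
Inside "garden jar": head "jar", modifier "garden".
Putting it together: [[[temple pitch] [iron barrel]] [garden jar]].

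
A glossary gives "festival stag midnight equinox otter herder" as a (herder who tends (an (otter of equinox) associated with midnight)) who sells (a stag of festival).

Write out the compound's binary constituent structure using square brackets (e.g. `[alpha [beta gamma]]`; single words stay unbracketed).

[[festival stag] [[midnight [equinox otter]] herder]]

Overall it is a kind of herder (specifically "midnight equinox otter herder"); the modifier is "festival stag".
Within "festival stag", the head is "stag" and the modifier is "festival".
Within "midnight equinox otter herder", the head is "herder" and the modifier is "midnight equinox otter".
Within "midnight equinox otter", the head is "otter" (specifically "equinox otter") and the modifier is "midnight".
Within "equinox otter", the head is "otter" and the modifier is "equinox".
So the structure is [[festival stag] [[midnight [equinox otter]] herder]].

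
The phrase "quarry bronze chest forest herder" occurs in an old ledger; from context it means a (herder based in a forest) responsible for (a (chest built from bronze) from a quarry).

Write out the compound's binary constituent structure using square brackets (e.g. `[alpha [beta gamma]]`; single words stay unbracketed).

The outermost head in the paraphrase is "herder" (specifically "forest herder"), modified by "quarry bronze chest".
Inside "quarry bronze chest": head "chest" (specifically "bronze chest"), modifier "quarry".
Inside "bronze chest": head "chest", modifier "bronze".
Inside "forest herder": head "herder", modifier "forest".
Putting it together: [[quarry [bronze chest]] [forest herder]].

[[quarry [bronze chest]] [forest herder]]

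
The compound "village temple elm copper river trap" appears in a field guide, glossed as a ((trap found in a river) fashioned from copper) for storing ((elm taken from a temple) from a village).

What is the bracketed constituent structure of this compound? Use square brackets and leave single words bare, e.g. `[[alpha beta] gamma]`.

[[village [temple elm]] [copper [river trap]]]

Overall it is a kind of trap (specifically "copper river trap"); the modifier is "village temple elm".
Within "village temple elm", the head is "elm" (specifically "temple elm") and the modifier is "village".
Within "temple elm", the head is "elm" and the modifier is "temple".
Within "copper river trap", the head is "trap" (specifically "river trap") and the modifier is "copper".
Within "river trap", the head is "trap" and the modifier is "river".
Assembled: [[village [temple elm]] [copper [river trap]]].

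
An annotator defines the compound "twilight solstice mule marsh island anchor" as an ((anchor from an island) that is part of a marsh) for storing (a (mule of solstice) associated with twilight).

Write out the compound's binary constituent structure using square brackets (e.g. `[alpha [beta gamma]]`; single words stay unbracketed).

At the top level: head "anchor" (specifically "marsh island anchor"); modifier "twilight solstice mule".
"twilight solstice mule" → head "mule" (specifically "solstice mule"), modifier "twilight".
"solstice mule" → head "mule", modifier "solstice".
"marsh island anchor" → head "anchor" (specifically "island anchor"), modifier "marsh".
"island anchor" → head "anchor", modifier "island".
Putting it together: [[twilight [solstice mule]] [marsh [island anchor]]].

[[twilight [solstice mule]] [marsh [island anchor]]]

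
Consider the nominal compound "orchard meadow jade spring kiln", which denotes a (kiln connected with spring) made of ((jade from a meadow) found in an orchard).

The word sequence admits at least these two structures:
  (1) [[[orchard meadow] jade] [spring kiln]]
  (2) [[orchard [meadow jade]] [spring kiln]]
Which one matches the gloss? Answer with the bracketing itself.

The paraphrase's head is the "kiln" part ("spring kiln"); its modifier is "orchard meadow jade".
That top-level split, carried through the inner groups, gives [[orchard [meadow jade]] [spring kiln]].

[[orchard [meadow jade]] [spring kiln]]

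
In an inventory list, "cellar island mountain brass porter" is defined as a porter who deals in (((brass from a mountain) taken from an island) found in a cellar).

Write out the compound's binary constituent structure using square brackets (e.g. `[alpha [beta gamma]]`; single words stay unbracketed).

[[cellar [island [mountain brass]]] porter]

At the top level: head "porter"; modifier "cellar island mountain brass".
Within "cellar island mountain brass", the head is "brass" (specifically "island mountain brass") and the modifier is "cellar".
Within "island mountain brass", the head is "brass" (specifically "mountain brass") and the modifier is "island".
Within "mountain brass", the head is "brass" and the modifier is "mountain".
So the structure is [[cellar [island [mountain brass]]] porter].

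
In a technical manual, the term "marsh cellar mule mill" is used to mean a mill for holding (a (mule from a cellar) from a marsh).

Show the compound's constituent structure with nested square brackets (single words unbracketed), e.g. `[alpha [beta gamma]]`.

At the top level: head "mill"; modifier "marsh cellar mule".
Inside "marsh cellar mule": head "mule" (specifically "cellar mule"), modifier "marsh".
Inside "cellar mule": head "mule", modifier "cellar".
So the structure is [[marsh [cellar mule]] mill].

[[marsh [cellar mule]] mill]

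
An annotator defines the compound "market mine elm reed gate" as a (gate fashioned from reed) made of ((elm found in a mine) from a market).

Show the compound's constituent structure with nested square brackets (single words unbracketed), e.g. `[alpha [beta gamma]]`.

The outermost head in the paraphrase is "gate" (specifically "reed gate"), modified by "market mine elm".
"market mine elm" → head "elm" (specifically "mine elm"), modifier "market".
"mine elm" → head "elm", modifier "mine".
"reed gate" → head "gate", modifier "reed".
Assembled: [[market [mine elm]] [reed gate]].

[[market [mine elm]] [reed gate]]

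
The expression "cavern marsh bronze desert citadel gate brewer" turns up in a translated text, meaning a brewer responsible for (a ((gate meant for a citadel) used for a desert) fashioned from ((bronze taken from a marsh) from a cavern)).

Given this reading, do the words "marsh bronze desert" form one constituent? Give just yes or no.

The top-level split is [cavern marsh bronze desert citadel gate] [brewer]; the full structure is [[[cavern [marsh bronze]] [desert [citadel gate]]] brewer].
"marsh bronze desert" straddles a constituent boundary, so it is not a single unit.

no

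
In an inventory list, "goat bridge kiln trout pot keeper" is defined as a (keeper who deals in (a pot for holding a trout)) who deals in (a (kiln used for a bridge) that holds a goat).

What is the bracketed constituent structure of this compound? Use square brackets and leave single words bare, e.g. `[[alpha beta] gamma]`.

[[goat [bridge kiln]] [[trout pot] keeper]]

Overall it is a kind of keeper (specifically "trout pot keeper"); the modifier is "goat bridge kiln".
Within "goat bridge kiln", the head is "kiln" (specifically "bridge kiln") and the modifier is "goat".
Within "bridge kiln", the head is "kiln" and the modifier is "bridge".
Within "trout pot keeper", the head is "keeper" and the modifier is "trout pot".
Within "trout pot", the head is "pot" and the modifier is "trout".
So the structure is [[goat [bridge kiln]] [[trout pot] keeper]].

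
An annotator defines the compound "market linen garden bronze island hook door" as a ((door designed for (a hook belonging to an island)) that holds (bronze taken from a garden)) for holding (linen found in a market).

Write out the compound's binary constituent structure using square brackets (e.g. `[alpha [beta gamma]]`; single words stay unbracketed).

[[market linen] [[garden bronze] [[island hook] door]]]

At the top level: head "door" (specifically "garden bronze island hook door"); modifier "market linen".
"market linen" → head "linen", modifier "market".
"garden bronze island hook door" → head "door" (specifically "island hook door"), modifier "garden bronze".
"garden bronze" → head "bronze", modifier "garden".
"island hook door" → head "door", modifier "island hook".
"island hook" → head "hook", modifier "island".
Putting it together: [[market linen] [[garden bronze] [[island hook] door]]].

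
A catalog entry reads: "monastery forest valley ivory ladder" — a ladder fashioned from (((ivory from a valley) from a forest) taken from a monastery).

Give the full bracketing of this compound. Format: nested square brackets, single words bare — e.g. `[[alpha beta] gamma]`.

[[monastery [forest [valley ivory]]] ladder]

At the top level: head "ladder"; modifier "monastery forest valley ivory".
"monastery forest valley ivory" → head "ivory" (specifically "forest valley ivory"), modifier "monastery".
"forest valley ivory" → head "ivory" (specifically "valley ivory"), modifier "forest".
"valley ivory" → head "ivory", modifier "valley".
So the structure is [[monastery [forest [valley ivory]]] ladder].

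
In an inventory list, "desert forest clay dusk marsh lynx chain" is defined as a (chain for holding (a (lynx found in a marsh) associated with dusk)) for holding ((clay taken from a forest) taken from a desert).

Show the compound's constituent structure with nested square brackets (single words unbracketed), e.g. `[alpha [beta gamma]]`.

[[desert [forest clay]] [[dusk [marsh lynx]] chain]]

At the top level: head "chain" (specifically "dusk marsh lynx chain"); modifier "desert forest clay".
Within "desert forest clay", the head is "clay" (specifically "forest clay") and the modifier is "desert".
Within "forest clay", the head is "clay" and the modifier is "forest".
Within "dusk marsh lynx chain", the head is "chain" and the modifier is "dusk marsh lynx".
Within "dusk marsh lynx", the head is "lynx" (specifically "marsh lynx") and the modifier is "dusk".
Within "marsh lynx", the head is "lynx" and the modifier is "marsh".
So the structure is [[desert [forest clay]] [[dusk [marsh lynx]] chain]].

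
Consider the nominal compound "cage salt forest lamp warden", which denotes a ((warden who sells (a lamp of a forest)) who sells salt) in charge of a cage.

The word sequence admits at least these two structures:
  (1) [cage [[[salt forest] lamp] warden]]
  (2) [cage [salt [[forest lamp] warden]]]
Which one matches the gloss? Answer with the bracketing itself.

The paraphrase's head is the "warden" part ("salt forest lamp warden"); its modifier is "cage".
That top-level split, carried through the inner groups, gives [cage [salt [[forest lamp] warden]]].

[cage [salt [[forest lamp] warden]]]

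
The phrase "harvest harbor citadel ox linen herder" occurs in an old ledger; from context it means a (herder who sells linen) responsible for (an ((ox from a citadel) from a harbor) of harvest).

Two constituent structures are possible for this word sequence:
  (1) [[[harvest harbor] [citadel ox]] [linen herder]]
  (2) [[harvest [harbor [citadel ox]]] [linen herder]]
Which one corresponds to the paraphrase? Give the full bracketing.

[[harvest [harbor [citadel ox]]] [linen herder]]

The paraphrase's head is the "herder" part ("linen herder"); its modifier is "harvest harbor citadel ox".
That top-level split, carried through the inner groups, gives [[harvest [harbor [citadel ox]]] [linen herder]].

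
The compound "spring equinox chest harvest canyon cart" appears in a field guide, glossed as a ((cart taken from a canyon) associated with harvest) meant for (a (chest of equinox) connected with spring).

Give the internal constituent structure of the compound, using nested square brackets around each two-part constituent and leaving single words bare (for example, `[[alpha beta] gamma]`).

[[spring [equinox chest]] [harvest [canyon cart]]]

At the top level: head "cart" (specifically "harvest canyon cart"); modifier "spring equinox chest".
Within "spring equinox chest", the head is "chest" (specifically "equinox chest") and the modifier is "spring".
Within "equinox chest", the head is "chest" and the modifier is "equinox".
Within "harvest canyon cart", the head is "cart" (specifically "canyon cart") and the modifier is "harvest".
Within "canyon cart", the head is "cart" and the modifier is "canyon".
So the structure is [[spring [equinox chest]] [harvest [canyon cart]]].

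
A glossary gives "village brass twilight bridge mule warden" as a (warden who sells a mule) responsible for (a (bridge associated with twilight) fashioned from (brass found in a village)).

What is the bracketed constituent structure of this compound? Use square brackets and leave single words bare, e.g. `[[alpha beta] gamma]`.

The outermost head in the paraphrase is "warden" (specifically "mule warden"), modified by "village brass twilight bridge".
Inside "village brass twilight bridge": head "bridge" (specifically "twilight bridge"), modifier "village brass".
Inside "village brass": head "brass", modifier "village".
Inside "twilight bridge": head "bridge", modifier "twilight".
Inside "mule warden": head "warden", modifier "mule".
Putting it together: [[[village brass] [twilight bridge]] [mule warden]].

[[[village brass] [twilight bridge]] [mule warden]]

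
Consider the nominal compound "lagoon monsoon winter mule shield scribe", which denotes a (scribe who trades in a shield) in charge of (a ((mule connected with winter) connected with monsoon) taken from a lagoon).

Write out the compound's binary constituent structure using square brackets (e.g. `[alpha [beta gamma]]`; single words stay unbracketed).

[[lagoon [monsoon [winter mule]]] [shield scribe]]

Whole compound: head "scribe" (specifically "shield scribe"), modifier "lagoon monsoon winter mule".
Inside "lagoon monsoon winter mule": head "mule" (specifically "monsoon winter mule"), modifier "lagoon".
Inside "monsoon winter mule": head "mule" (specifically "winter mule"), modifier "monsoon".
Inside "winter mule": head "mule", modifier "winter".
Inside "shield scribe": head "scribe", modifier "shield".
So the structure is [[lagoon [monsoon [winter mule]]] [shield scribe]].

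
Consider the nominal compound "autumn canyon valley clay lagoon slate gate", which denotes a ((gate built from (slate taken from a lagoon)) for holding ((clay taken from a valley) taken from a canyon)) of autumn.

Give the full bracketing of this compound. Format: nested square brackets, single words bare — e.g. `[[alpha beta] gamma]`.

[autumn [[canyon [valley clay]] [[lagoon slate] gate]]]

Whole compound: head "gate" (specifically "canyon valley clay lagoon slate gate"), modifier "autumn".
"canyon valley clay lagoon slate gate" → head "gate" (specifically "lagoon slate gate"), modifier "canyon valley clay".
"canyon valley clay" → head "clay" (specifically "valley clay"), modifier "canyon".
"valley clay" → head "clay", modifier "valley".
"lagoon slate gate" → head "gate", modifier "lagoon slate".
"lagoon slate" → head "slate", modifier "lagoon".
So the structure is [autumn [[canyon [valley clay]] [[lagoon slate] gate]]].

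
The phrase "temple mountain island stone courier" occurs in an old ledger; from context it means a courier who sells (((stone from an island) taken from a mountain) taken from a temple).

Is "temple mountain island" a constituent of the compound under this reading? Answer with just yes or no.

The top-level split is [temple mountain island stone] [courier]; the full structure is [[temple [mountain [island stone]]] courier].
"temple mountain island" straddles a constituent boundary, so it is not a single unit.

no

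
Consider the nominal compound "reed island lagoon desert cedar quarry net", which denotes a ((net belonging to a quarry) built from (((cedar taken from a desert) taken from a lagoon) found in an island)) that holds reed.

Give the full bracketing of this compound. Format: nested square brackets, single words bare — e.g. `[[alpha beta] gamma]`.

Overall it is a kind of net (specifically "island lagoon desert cedar quarry net"); the modifier is "reed".
Inside "island lagoon desert cedar quarry net": head "net" (specifically "quarry net"), modifier "island lagoon desert cedar".
Inside "island lagoon desert cedar": head "cedar" (specifically "lagoon desert cedar"), modifier "island".
Inside "lagoon desert cedar": head "cedar" (specifically "desert cedar"), modifier "lagoon".
Inside "desert cedar": head "cedar", modifier "desert".
Inside "quarry net": head "net", modifier "quarry".
So the structure is [reed [[island [lagoon [desert cedar]]] [quarry net]]].

[reed [[island [lagoon [desert cedar]]] [quarry net]]]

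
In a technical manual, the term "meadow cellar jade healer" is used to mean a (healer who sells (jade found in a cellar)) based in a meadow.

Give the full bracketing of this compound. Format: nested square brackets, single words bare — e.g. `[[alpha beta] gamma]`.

At the top level: head "healer" (specifically "cellar jade healer"); modifier "meadow".
"cellar jade healer" → head "healer", modifier "cellar jade".
"cellar jade" → head "jade", modifier "cellar".
Putting it together: [meadow [[cellar jade] healer]].

[meadow [[cellar jade] healer]]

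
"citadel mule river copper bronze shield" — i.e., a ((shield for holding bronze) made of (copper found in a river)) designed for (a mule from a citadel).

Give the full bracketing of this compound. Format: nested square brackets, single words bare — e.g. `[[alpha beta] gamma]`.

[[citadel mule] [[river copper] [bronze shield]]]

Whole compound: head "shield" (specifically "river copper bronze shield"), modifier "citadel mule".
"citadel mule" → head "mule", modifier "citadel".
"river copper bronze shield" → head "shield" (specifically "bronze shield"), modifier "river copper".
"river copper" → head "copper", modifier "river".
"bronze shield" → head "shield", modifier "bronze".
Assembled: [[citadel mule] [[river copper] [bronze shield]]].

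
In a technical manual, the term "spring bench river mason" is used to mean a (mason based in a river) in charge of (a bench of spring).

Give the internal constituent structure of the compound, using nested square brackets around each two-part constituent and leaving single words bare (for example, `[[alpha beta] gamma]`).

[[spring bench] [river mason]]

Whole compound: head "mason" (specifically "river mason"), modifier "spring bench".
Within "spring bench", the head is "bench" and the modifier is "spring".
Within "river mason", the head is "mason" and the modifier is "river".
Putting it together: [[spring bench] [river mason]].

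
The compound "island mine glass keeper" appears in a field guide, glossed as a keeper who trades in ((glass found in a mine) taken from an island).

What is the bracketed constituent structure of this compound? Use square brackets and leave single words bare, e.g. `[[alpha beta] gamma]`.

[[island [mine glass]] keeper]

Overall it is a kind of keeper; the modifier is "island mine glass".
Within "island mine glass", the head is "glass" (specifically "mine glass") and the modifier is "island".
Within "mine glass", the head is "glass" and the modifier is "mine".
Putting it together: [[island [mine glass]] keeper].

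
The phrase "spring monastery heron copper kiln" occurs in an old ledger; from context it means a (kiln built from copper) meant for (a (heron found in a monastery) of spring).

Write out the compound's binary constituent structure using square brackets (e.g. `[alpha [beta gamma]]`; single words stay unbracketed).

Whole compound: head "kiln" (specifically "copper kiln"), modifier "spring monastery heron".
"spring monastery heron" → head "heron" (specifically "monastery heron"), modifier "spring".
"monastery heron" → head "heron", modifier "monastery".
"copper kiln" → head "kiln", modifier "copper".
Putting it together: [[spring [monastery heron]] [copper kiln]].

[[spring [monastery heron]] [copper kiln]]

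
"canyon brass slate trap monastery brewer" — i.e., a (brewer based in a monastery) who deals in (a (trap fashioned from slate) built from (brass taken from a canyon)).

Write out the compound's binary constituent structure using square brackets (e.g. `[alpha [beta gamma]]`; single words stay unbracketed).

[[[canyon brass] [slate trap]] [monastery brewer]]

At the top level: head "brewer" (specifically "monastery brewer"); modifier "canyon brass slate trap".
"canyon brass slate trap" → head "trap" (specifically "slate trap"), modifier "canyon brass".
"canyon brass" → head "brass", modifier "canyon".
"slate trap" → head "trap", modifier "slate".
"monastery brewer" → head "brewer", modifier "monastery".
Assembled: [[[canyon brass] [slate trap]] [monastery brewer]].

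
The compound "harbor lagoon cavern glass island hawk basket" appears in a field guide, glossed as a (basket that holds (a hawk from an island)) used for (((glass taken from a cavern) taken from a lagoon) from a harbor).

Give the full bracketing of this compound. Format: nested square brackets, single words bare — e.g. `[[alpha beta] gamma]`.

The outermost head in the paraphrase is "basket" (specifically "island hawk basket"), modified by "harbor lagoon cavern glass".
Within "harbor lagoon cavern glass", the head is "glass" (specifically "lagoon cavern glass") and the modifier is "harbor".
Within "lagoon cavern glass", the head is "glass" (specifically "cavern glass") and the modifier is "lagoon".
Within "cavern glass", the head is "glass" and the modifier is "cavern".
Within "island hawk basket", the head is "basket" and the modifier is "island hawk".
Within "island hawk", the head is "hawk" and the modifier is "island".
Assembled: [[harbor [lagoon [cavern glass]]] [[island hawk] basket]].

[[harbor [lagoon [cavern glass]]] [[island hawk] basket]]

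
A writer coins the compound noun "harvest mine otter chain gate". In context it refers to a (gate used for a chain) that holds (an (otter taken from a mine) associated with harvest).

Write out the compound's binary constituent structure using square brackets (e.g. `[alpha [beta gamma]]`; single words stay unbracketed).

Whole compound: head "gate" (specifically "chain gate"), modifier "harvest mine otter".
"harvest mine otter" → head "otter" (specifically "mine otter"), modifier "harvest".
"mine otter" → head "otter", modifier "mine".
"chain gate" → head "gate", modifier "chain".
So the structure is [[harvest [mine otter]] [chain gate]].

[[harvest [mine otter]] [chain gate]]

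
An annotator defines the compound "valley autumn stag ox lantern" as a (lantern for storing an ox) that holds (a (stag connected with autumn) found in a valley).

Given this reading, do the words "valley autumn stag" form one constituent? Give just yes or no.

The paraphrase groups the words so that "valley autumn stag" is one unit: it corresponds to a single parenthesized sub-phrase.
The full structure is [[valley [autumn stag]] [ox lantern]], in which [valley autumn stag] is a constituent.

yes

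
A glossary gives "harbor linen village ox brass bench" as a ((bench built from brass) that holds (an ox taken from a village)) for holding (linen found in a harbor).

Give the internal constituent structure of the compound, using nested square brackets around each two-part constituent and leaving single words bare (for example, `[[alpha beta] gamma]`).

[[harbor linen] [[village ox] [brass bench]]]

At the top level: head "bench" (specifically "village ox brass bench"); modifier "harbor linen".
Inside "harbor linen": head "linen", modifier "harbor".
Inside "village ox brass bench": head "bench" (specifically "brass bench"), modifier "village ox".
Inside "village ox": head "ox", modifier "village".
Inside "brass bench": head "bench", modifier "brass".
Putting it together: [[harbor linen] [[village ox] [brass bench]]].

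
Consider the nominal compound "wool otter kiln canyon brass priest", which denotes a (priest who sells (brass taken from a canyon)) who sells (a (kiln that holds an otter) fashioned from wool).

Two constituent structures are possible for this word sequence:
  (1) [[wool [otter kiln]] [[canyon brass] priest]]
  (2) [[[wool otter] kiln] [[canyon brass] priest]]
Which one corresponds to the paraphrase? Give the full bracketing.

[[wool [otter kiln]] [[canyon brass] priest]]

The paraphrase's head is the "priest" part ("canyon brass priest"); its modifier is "wool otter kiln".
That top-level split, carried through the inner groups, gives [[wool [otter kiln]] [[canyon brass] priest]].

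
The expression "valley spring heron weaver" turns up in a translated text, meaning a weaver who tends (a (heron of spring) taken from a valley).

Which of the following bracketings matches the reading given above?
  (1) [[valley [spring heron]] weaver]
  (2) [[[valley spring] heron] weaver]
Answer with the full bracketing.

The paraphrase's head is the "weaver" part ("weaver"); its modifier is "valley spring heron".
That top-level split, carried through the inner groups, gives [[valley [spring heron]] weaver].

[[valley [spring heron]] weaver]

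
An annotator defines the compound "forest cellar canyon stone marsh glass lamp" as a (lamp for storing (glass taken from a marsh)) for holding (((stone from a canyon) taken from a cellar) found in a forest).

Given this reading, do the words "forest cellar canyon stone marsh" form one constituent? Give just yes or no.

The top-level split is [forest cellar canyon stone] [marsh glass lamp]; the full structure is [[forest [cellar [canyon stone]]] [[marsh glass] lamp]].
"forest cellar canyon stone marsh" straddles a constituent boundary, so it is not a single unit.

no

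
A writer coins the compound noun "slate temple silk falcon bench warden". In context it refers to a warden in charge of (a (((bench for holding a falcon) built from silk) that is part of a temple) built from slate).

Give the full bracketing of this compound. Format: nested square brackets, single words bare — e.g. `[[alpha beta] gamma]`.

[[slate [temple [silk [falcon bench]]]] warden]

At the top level: head "warden"; modifier "slate temple silk falcon bench".
Inside "slate temple silk falcon bench": head "bench" (specifically "temple silk falcon bench"), modifier "slate".
Inside "temple silk falcon bench": head "bench" (specifically "silk falcon bench"), modifier "temple".
Inside "silk falcon bench": head "bench" (specifically "falcon bench"), modifier "silk".
Inside "falcon bench": head "bench", modifier "falcon".
Assembled: [[slate [temple [silk [falcon bench]]]] warden].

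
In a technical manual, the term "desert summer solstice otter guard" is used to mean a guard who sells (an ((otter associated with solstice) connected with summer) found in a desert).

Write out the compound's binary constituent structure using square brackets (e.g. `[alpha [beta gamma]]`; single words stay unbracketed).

Whole compound: head "guard", modifier "desert summer solstice otter".
Within "desert summer solstice otter", the head is "otter" (specifically "summer solstice otter") and the modifier is "desert".
Within "summer solstice otter", the head is "otter" (specifically "solstice otter") and the modifier is "summer".
Within "solstice otter", the head is "otter" and the modifier is "solstice".
So the structure is [[desert [summer [solstice otter]]] guard].

[[desert [summer [solstice otter]]] guard]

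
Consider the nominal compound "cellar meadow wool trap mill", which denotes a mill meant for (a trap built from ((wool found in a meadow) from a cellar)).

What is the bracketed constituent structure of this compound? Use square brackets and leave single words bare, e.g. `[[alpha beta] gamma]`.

[[[cellar [meadow wool]] trap] mill]

Overall it is a kind of mill; the modifier is "cellar meadow wool trap".
Inside "cellar meadow wool trap": head "trap", modifier "cellar meadow wool".
Inside "cellar meadow wool": head "wool" (specifically "meadow wool"), modifier "cellar".
Inside "meadow wool": head "wool", modifier "meadow".
Assembled: [[[cellar [meadow wool]] trap] mill].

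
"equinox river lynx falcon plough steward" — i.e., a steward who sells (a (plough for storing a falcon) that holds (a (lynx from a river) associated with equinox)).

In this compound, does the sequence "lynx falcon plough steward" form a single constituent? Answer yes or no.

The top-level split is [equinox river lynx falcon plough] [steward]; the full structure is [[[equinox [river lynx]] [falcon plough]] steward].
"lynx falcon plough steward" straddles a constituent boundary, so it is not a single unit.

no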